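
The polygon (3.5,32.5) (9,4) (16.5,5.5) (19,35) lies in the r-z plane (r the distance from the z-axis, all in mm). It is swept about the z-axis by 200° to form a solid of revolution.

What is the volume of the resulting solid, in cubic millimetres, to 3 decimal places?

Profile (r,z), 4 vertices: (3.5,32.5) (9,4) (16.5,5.5) (19,35)
edge 0: (3.5,32.5)→(9,4)  cross = 3.5·4 − 9·32.5 = -278.5000; (r_i+r_j)·cross = 12.5·-278.5000 = -3481.2500
edge 1: (9,4)→(16.5,5.5)  cross = 9·5.5 − 16.5·4 = -16.5000; (r_i+r_j)·cross = 25.5·-16.5000 = -420.7500
edge 2: (16.5,5.5)→(19,35)  cross = 16.5·35 − 19·5.5 = 473.0000; (r_i+r_j)·cross = 35.5·473.0000 = 16791.5000
edge 3: (19,35)→(3.5,32.5)  cross = 19·32.5 − 3.5·35 = 495.0000; (r_i+r_j)·cross = 22.5·495.0000 = 11137.5000
Σcross = 673.0000 → A = |Σcross|/2 = 336.5000 mm²
Σ(r_i+r_j)·cross = 24027.0000 → first moment M = |Σ|/6 = 4004.5000
R_c = M/A = 4004.5000/336.5000 = 11.9004 mm
θ = 200° = 3.490659 rad
V = θ·R_c·A = 3.490659·11.9004·336.5000 = 13978.342 mm³

Volume = 13978.342 mm³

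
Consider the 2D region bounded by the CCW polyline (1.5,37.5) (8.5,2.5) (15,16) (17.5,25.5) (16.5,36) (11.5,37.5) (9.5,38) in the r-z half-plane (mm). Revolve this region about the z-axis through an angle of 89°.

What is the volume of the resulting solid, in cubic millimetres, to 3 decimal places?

Volume = 5263.503 mm³

Profile (r,z), 7 vertices: (1.5,37.5) (8.5,2.5) (15,16) (17.5,25.5) (16.5,36) (11.5,37.5) (9.5,38)
edge 0: (1.5,37.5)→(8.5,2.5)  cross = 1.5·2.5 − 8.5·37.5 = -315.0000; (r_i+r_j)·cross = 10·-315.0000 = -3150.0000
edge 1: (8.5,2.5)→(15,16)  cross = 8.5·16 − 15·2.5 = 98.5000; (r_i+r_j)·cross = 23.5·98.5000 = 2314.7500
edge 2: (15,16)→(17.5,25.5)  cross = 15·25.5 − 17.5·16 = 102.5000; (r_i+r_j)·cross = 32.5·102.5000 = 3331.2500
edge 3: (17.5,25.5)→(16.5,36)  cross = 17.5·36 − 16.5·25.5 = 209.2500; (r_i+r_j)·cross = 34·209.2500 = 7114.5000
edge 4: (16.5,36)→(11.5,37.5)  cross = 16.5·37.5 − 11.5·36 = 204.7500; (r_i+r_j)·cross = 28·204.7500 = 5733.0000
edge 5: (11.5,37.5)→(9.5,38)  cross = 11.5·38 − 9.5·37.5 = 80.7500; (r_i+r_j)·cross = 21·80.7500 = 1695.7500
edge 6: (9.5,38)→(1.5,37.5)  cross = 9.5·37.5 − 1.5·38 = 299.2500; (r_i+r_j)·cross = 11·299.2500 = 3291.7500
Σcross = 680.0000 → A = |Σcross|/2 = 340.0000 mm²
Σ(r_i+r_j)·cross = 20331.0000 → first moment M = |Σ|/6 = 3388.5000
R_c = M/A = 3388.5000/340.0000 = 9.9662 mm
θ = 89° = 1.553343 rad
V = θ·R_c·A = 1.553343·9.9662·340.0000 = 5263.503 mm³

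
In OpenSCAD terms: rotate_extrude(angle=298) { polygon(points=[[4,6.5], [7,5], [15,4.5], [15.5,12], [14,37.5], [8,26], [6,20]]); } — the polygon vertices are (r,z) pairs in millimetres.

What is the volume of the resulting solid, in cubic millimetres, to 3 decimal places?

Volume = 13323.436 mm³

Profile (r,z), 7 vertices: (4,6.5) (7,5) (15,4.5) (15.5,12) (14,37.5) (8,26) (6,20)
edge 0: (4,6.5)→(7,5)  cross = 4·5 − 7·6.5 = -25.5000; (r_i+r_j)·cross = 11·-25.5000 = -280.5000
edge 1: (7,5)→(15,4.5)  cross = 7·4.5 − 15·5 = -43.5000; (r_i+r_j)·cross = 22·-43.5000 = -957.0000
edge 2: (15,4.5)→(15.5,12)  cross = 15·12 − 15.5·4.5 = 110.2500; (r_i+r_j)·cross = 30.5·110.2500 = 3362.6250
edge 3: (15.5,12)→(14,37.5)  cross = 15.5·37.5 − 14·12 = 413.2500; (r_i+r_j)·cross = 29.5·413.2500 = 12190.8750
edge 4: (14,37.5)→(8,26)  cross = 14·26 − 8·37.5 = 64.0000; (r_i+r_j)·cross = 22·64.0000 = 1408.0000
edge 5: (8,26)→(6,20)  cross = 8·20 − 6·26 = 4.0000; (r_i+r_j)·cross = 14·4.0000 = 56.0000
edge 6: (6,20)→(4,6.5)  cross = 6·6.5 − 4·20 = -41.0000; (r_i+r_j)·cross = 10·-41.0000 = -410.0000
Σcross = 481.5000 → A = |Σcross|/2 = 240.7500 mm²
Σ(r_i+r_j)·cross = 15370.0000 → first moment M = |Σ|/6 = 2561.6667
R_c = M/A = 2561.6667/240.7500 = 10.6404 mm
θ = 298° = 5.201081 rad
V = θ·R_c·A = 5.201081·10.6404·240.7500 = 13323.436 mm³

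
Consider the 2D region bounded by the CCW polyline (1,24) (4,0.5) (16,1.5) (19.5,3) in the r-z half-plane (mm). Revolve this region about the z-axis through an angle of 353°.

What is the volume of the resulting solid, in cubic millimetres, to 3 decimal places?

Volume = 9940.408 mm³

Profile (r,z), 4 vertices: (1,24) (4,0.5) (16,1.5) (19.5,3)
edge 0: (1,24)→(4,0.5)  cross = 1·0.5 − 4·24 = -95.5000; (r_i+r_j)·cross = 5·-95.5000 = -477.5000
edge 1: (4,0.5)→(16,1.5)  cross = 4·1.5 − 16·0.5 = -2.0000; (r_i+r_j)·cross = 20·-2.0000 = -40.0000
edge 2: (16,1.5)→(19.5,3)  cross = 16·3 − 19.5·1.5 = 18.7500; (r_i+r_j)·cross = 35.5·18.7500 = 665.6250
edge 3: (19.5,3)→(1,24)  cross = 19.5·24 − 1·3 = 465.0000; (r_i+r_j)·cross = 20.5·465.0000 = 9532.5000
Σcross = 386.2500 → A = |Σcross|/2 = 193.1250 mm²
Σ(r_i+r_j)·cross = 9680.6250 → first moment M = |Σ|/6 = 1613.4375
R_c = M/A = 1613.4375/193.1250 = 8.3544 mm
θ = 353° = 6.161012 rad
V = θ·R_c·A = 6.161012·8.3544·193.1250 = 9940.408 mm³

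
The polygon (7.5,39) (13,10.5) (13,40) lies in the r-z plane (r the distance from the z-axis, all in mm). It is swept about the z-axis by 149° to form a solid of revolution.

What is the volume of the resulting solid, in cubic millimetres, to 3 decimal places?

Profile (r,z), 3 vertices: (7.5,39) (13,10.5) (13,40)
edge 0: (7.5,39)→(13,10.5)  cross = 7.5·10.5 − 13·39 = -428.2500; (r_i+r_j)·cross = 20.5·-428.2500 = -8779.1250
edge 1: (13,10.5)→(13,40)  cross = 13·40 − 13·10.5 = 383.5000; (r_i+r_j)·cross = 26·383.5000 = 9971.0000
edge 2: (13,40)→(7.5,39)  cross = 13·39 − 7.5·40 = 207.0000; (r_i+r_j)·cross = 20.5·207.0000 = 4243.5000
Σcross = 162.2500 → A = |Σcross|/2 = 81.1250 mm²
Σ(r_i+r_j)·cross = 5435.3750 → first moment M = |Σ|/6 = 905.8958
R_c = M/A = 905.8958/81.1250 = 11.1667 mm
θ = 149° = 2.600541 rad
V = θ·R_c·A = 2.600541·11.1667·81.1250 = 2355.819 mm³

Volume = 2355.819 mm³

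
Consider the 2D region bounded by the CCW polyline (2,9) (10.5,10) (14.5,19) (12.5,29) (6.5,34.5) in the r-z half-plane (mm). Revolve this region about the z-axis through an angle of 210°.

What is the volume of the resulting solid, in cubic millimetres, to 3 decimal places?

Volume = 6044.664 mm³

Profile (r,z), 5 vertices: (2,9) (10.5,10) (14.5,19) (12.5,29) (6.5,34.5)
edge 0: (2,9)→(10.5,10)  cross = 2·10 − 10.5·9 = -74.5000; (r_i+r_j)·cross = 12.5·-74.5000 = -931.2500
edge 1: (10.5,10)→(14.5,19)  cross = 10.5·19 − 14.5·10 = 54.5000; (r_i+r_j)·cross = 25·54.5000 = 1362.5000
edge 2: (14.5,19)→(12.5,29)  cross = 14.5·29 − 12.5·19 = 183.0000; (r_i+r_j)·cross = 27·183.0000 = 4941.0000
edge 3: (12.5,29)→(6.5,34.5)  cross = 12.5·34.5 − 6.5·29 = 242.7500; (r_i+r_j)·cross = 19·242.7500 = 4612.2500
edge 4: (6.5,34.5)→(2,9)  cross = 6.5·9 − 2·34.5 = -10.5000; (r_i+r_j)·cross = 8.5·-10.5000 = -89.2500
Σcross = 395.2500 → A = |Σcross|/2 = 197.6250 mm²
Σ(r_i+r_j)·cross = 9895.2500 → first moment M = |Σ|/6 = 1649.2083
R_c = M/A = 1649.2083/197.6250 = 8.3451 mm
θ = 210° = 3.665191 rad
V = θ·R_c·A = 3.665191·8.3451·197.6250 = 6044.664 mm³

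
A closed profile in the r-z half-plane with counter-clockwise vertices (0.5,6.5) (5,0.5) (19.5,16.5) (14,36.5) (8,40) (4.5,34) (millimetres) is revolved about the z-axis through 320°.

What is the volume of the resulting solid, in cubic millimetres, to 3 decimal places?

Profile (r,z), 6 vertices: (0.5,6.5) (5,0.5) (19.5,16.5) (14,36.5) (8,40) (4.5,34)
edge 0: (0.5,6.5)→(5,0.5)  cross = 0.5·0.5 − 5·6.5 = -32.2500; (r_i+r_j)·cross = 5.5·-32.2500 = -177.3750
edge 1: (5,0.5)→(19.5,16.5)  cross = 5·16.5 − 19.5·0.5 = 72.7500; (r_i+r_j)·cross = 24.5·72.7500 = 1782.3750
edge 2: (19.5,16.5)→(14,36.5)  cross = 19.5·36.5 − 14·16.5 = 480.7500; (r_i+r_j)·cross = 33.5·480.7500 = 16105.1250
edge 3: (14,36.5)→(8,40)  cross = 14·40 − 8·36.5 = 268.0000; (r_i+r_j)·cross = 22·268.0000 = 5896.0000
edge 4: (8,40)→(4.5,34)  cross = 8·34 − 4.5·40 = 92.0000; (r_i+r_j)·cross = 12.5·92.0000 = 1150.0000
edge 5: (4.5,34)→(0.5,6.5)  cross = 4.5·6.5 − 0.5·34 = 12.2500; (r_i+r_j)·cross = 5·12.2500 = 61.2500
Σcross = 893.5000 → A = |Σcross|/2 = 446.7500 mm²
Σ(r_i+r_j)·cross = 24817.3750 → first moment M = |Σ|/6 = 4136.2292
R_c = M/A = 4136.2292/446.7500 = 9.2585 mm
θ = 320° = 5.585054 rad
V = θ·R_c·A = 5.585054·9.2585·446.7500 = 23101.062 mm³

Volume = 23101.062 mm³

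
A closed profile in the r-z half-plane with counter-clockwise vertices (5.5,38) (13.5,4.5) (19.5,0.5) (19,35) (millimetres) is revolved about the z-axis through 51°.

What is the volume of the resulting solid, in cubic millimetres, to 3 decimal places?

Profile (r,z), 4 vertices: (5.5,38) (13.5,4.5) (19.5,0.5) (19,35)
edge 0: (5.5,38)→(13.5,4.5)  cross = 5.5·4.5 − 13.5·38 = -488.2500; (r_i+r_j)·cross = 19·-488.2500 = -9276.7500
edge 1: (13.5,4.5)→(19.5,0.5)  cross = 13.5·0.5 − 19.5·4.5 = -81.0000; (r_i+r_j)·cross = 33·-81.0000 = -2673.0000
edge 2: (19.5,0.5)→(19,35)  cross = 19.5·35 − 19·0.5 = 673.0000; (r_i+r_j)·cross = 38.5·673.0000 = 25910.5000
edge 3: (19,35)→(5.5,38)  cross = 19·38 − 5.5·35 = 529.5000; (r_i+r_j)·cross = 24.5·529.5000 = 12972.7500
Σcross = 633.2500 → A = |Σcross|/2 = 316.6250 mm²
Σ(r_i+r_j)·cross = 26933.5000 → first moment M = |Σ|/6 = 4488.9167
R_c = M/A = 4488.9167/316.6250 = 14.1774 mm
θ = 51° = 0.890118 rad
V = θ·R_c·A = 0.890118·14.1774·316.6250 = 3995.665 mm³

Volume = 3995.665 mm³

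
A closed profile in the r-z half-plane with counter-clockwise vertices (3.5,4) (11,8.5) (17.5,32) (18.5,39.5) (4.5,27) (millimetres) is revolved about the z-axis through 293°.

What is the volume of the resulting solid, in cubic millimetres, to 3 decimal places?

Volume = 13591.880 mm³

Profile (r,z), 5 vertices: (3.5,4) (11,8.5) (17.5,32) (18.5,39.5) (4.5,27)
edge 0: (3.5,4)→(11,8.5)  cross = 3.5·8.5 − 11·4 = -14.2500; (r_i+r_j)·cross = 14.5·-14.2500 = -206.6250
edge 1: (11,8.5)→(17.5,32)  cross = 11·32 − 17.5·8.5 = 203.2500; (r_i+r_j)·cross = 28.5·203.2500 = 5792.6250
edge 2: (17.5,32)→(18.5,39.5)  cross = 17.5·39.5 − 18.5·32 = 99.2500; (r_i+r_j)·cross = 36·99.2500 = 3573.0000
edge 3: (18.5,39.5)→(4.5,27)  cross = 18.5·27 − 4.5·39.5 = 321.7500; (r_i+r_j)·cross = 23·321.7500 = 7400.2500
edge 4: (4.5,27)→(3.5,4)  cross = 4.5·4 − 3.5·27 = -76.5000; (r_i+r_j)·cross = 8·-76.5000 = -612.0000
Σcross = 533.5000 → A = |Σcross|/2 = 266.7500 mm²
Σ(r_i+r_j)·cross = 15947.2500 → first moment M = |Σ|/6 = 2657.8750
R_c = M/A = 2657.8750/266.7500 = 9.9639 mm
θ = 293° = 5.113815 rad
V = θ·R_c·A = 5.113815·9.9639·266.7500 = 13591.880 mm³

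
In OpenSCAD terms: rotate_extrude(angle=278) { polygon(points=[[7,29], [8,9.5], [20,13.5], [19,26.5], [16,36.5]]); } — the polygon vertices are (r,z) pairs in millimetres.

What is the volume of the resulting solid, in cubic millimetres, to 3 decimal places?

Profile (r,z), 5 vertices: (7,29) (8,9.5) (20,13.5) (19,26.5) (16,36.5)
edge 0: (7,29)→(8,9.5)  cross = 7·9.5 − 8·29 = -165.5000; (r_i+r_j)·cross = 15·-165.5000 = -2482.5000
edge 1: (8,9.5)→(20,13.5)  cross = 8·13.5 − 20·9.5 = -82.0000; (r_i+r_j)·cross = 28·-82.0000 = -2296.0000
edge 2: (20,13.5)→(19,26.5)  cross = 20·26.5 − 19·13.5 = 273.5000; (r_i+r_j)·cross = 39·273.5000 = 10666.5000
edge 3: (19,26.5)→(16,36.5)  cross = 19·36.5 − 16·26.5 = 269.5000; (r_i+r_j)·cross = 35·269.5000 = 9432.5000
edge 4: (16,36.5)→(7,29)  cross = 16·29 − 7·36.5 = 208.5000; (r_i+r_j)·cross = 23·208.5000 = 4795.5000
Σcross = 504.0000 → A = |Σcross|/2 = 252.0000 mm²
Σ(r_i+r_j)·cross = 20116.0000 → first moment M = |Σ|/6 = 3352.6667
R_c = M/A = 3352.6667/252.0000 = 13.3042 mm
θ = 278° = 4.852015 rad
V = θ·R_c·A = 4.852015·13.3042·252.0000 = 16267.190 mm³

Volume = 16267.190 mm³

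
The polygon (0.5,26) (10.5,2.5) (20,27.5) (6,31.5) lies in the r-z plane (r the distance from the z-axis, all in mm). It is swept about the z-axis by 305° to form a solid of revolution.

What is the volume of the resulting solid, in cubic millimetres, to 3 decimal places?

Profile (r,z), 4 vertices: (0.5,26) (10.5,2.5) (20,27.5) (6,31.5)
edge 0: (0.5,26)→(10.5,2.5)  cross = 0.5·2.5 − 10.5·26 = -271.7500; (r_i+r_j)·cross = 11·-271.7500 = -2989.2500
edge 1: (10.5,2.5)→(20,27.5)  cross = 10.5·27.5 − 20·2.5 = 238.7500; (r_i+r_j)·cross = 30.5·238.7500 = 7281.8750
edge 2: (20,27.5)→(6,31.5)  cross = 20·31.5 − 6·27.5 = 465.0000; (r_i+r_j)·cross = 26·465.0000 = 12090.0000
edge 3: (6,31.5)→(0.5,26)  cross = 6·26 − 0.5·31.5 = 140.2500; (r_i+r_j)·cross = 6.5·140.2500 = 911.6250
Σcross = 572.2500 → A = |Σcross|/2 = 286.1250 mm²
Σ(r_i+r_j)·cross = 17294.2500 → first moment M = |Σ|/6 = 2882.3750
R_c = M/A = 2882.3750/286.1250 = 10.0738 mm
θ = 305° = 5.323254 rad
V = θ·R_c·A = 5.323254·10.0738·286.1250 = 15343.615 mm³

Volume = 15343.615 mm³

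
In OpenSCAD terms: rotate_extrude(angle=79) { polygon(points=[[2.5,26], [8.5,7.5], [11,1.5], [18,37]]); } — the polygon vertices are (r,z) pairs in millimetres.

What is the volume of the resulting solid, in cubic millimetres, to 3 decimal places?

Profile (r,z), 4 vertices: (2.5,26) (8.5,7.5) (11,1.5) (18,37)
edge 0: (2.5,26)→(8.5,7.5)  cross = 2.5·7.5 − 8.5·26 = -202.2500; (r_i+r_j)·cross = 11·-202.2500 = -2224.7500
edge 1: (8.5,7.5)→(11,1.5)  cross = 8.5·1.5 − 11·7.5 = -69.7500; (r_i+r_j)·cross = 19.5·-69.7500 = -1360.1250
edge 2: (11,1.5)→(18,37)  cross = 11·37 − 18·1.5 = 380.0000; (r_i+r_j)·cross = 29·380.0000 = 11020.0000
edge 3: (18,37)→(2.5,26)  cross = 18·26 − 2.5·37 = 375.5000; (r_i+r_j)·cross = 20.5·375.5000 = 7697.7500
Σcross = 483.5000 → A = |Σcross|/2 = 241.7500 mm²
Σ(r_i+r_j)·cross = 15132.8750 → first moment M = |Σ|/6 = 2522.1458
R_c = M/A = 2522.1458/241.7500 = 10.4329 mm
θ = 79° = 1.378810 rad
V = θ·R_c·A = 1.378810·10.4329·241.7500 = 3477.560 mm³

Volume = 3477.560 mm³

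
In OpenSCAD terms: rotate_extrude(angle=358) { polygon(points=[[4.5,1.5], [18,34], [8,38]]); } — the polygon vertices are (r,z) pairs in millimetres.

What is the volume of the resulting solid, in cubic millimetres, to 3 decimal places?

Volume = 12037.830 mm³

Profile (r,z), 3 vertices: (4.5,1.5) (18,34) (8,38)
edge 0: (4.5,1.5)→(18,34)  cross = 4.5·34 − 18·1.5 = 126.0000; (r_i+r_j)·cross = 22.5·126.0000 = 2835.0000
edge 1: (18,34)→(8,38)  cross = 18·38 − 8·34 = 412.0000; (r_i+r_j)·cross = 26·412.0000 = 10712.0000
edge 2: (8,38)→(4.5,1.5)  cross = 8·1.5 − 4.5·38 = -159.0000; (r_i+r_j)·cross = 12.5·-159.0000 = -1987.5000
Σcross = 379.0000 → A = |Σcross|/2 = 189.5000 mm²
Σ(r_i+r_j)·cross = 11559.5000 → first moment M = |Σ|/6 = 1926.5833
R_c = M/A = 1926.5833/189.5000 = 10.1667 mm
θ = 358° = 6.248279 rad
V = θ·R_c·A = 6.248279·10.1667·189.5000 = 12037.830 mm³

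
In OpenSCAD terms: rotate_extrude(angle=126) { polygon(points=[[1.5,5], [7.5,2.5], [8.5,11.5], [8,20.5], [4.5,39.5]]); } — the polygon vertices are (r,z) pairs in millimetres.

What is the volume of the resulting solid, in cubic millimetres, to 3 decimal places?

Profile (r,z), 5 vertices: (1.5,5) (7.5,2.5) (8.5,11.5) (8,20.5) (4.5,39.5)
edge 0: (1.5,5)→(7.5,2.5)  cross = 1.5·2.5 − 7.5·5 = -33.7500; (r_i+r_j)·cross = 9·-33.7500 = -303.7500
edge 1: (7.5,2.5)→(8.5,11.5)  cross = 7.5·11.5 − 8.5·2.5 = 65.0000; (r_i+r_j)·cross = 16·65.0000 = 1040.0000
edge 2: (8.5,11.5)→(8,20.5)  cross = 8.5·20.5 − 8·11.5 = 82.2500; (r_i+r_j)·cross = 16.5·82.2500 = 1357.1250
edge 3: (8,20.5)→(4.5,39.5)  cross = 8·39.5 − 4.5·20.5 = 223.7500; (r_i+r_j)·cross = 12.5·223.7500 = 2796.8750
edge 4: (4.5,39.5)→(1.5,5)  cross = 4.5·5 − 1.5·39.5 = -36.7500; (r_i+r_j)·cross = 6·-36.7500 = -220.5000
Σcross = 300.5000 → A = |Σcross|/2 = 150.2500 mm²
Σ(r_i+r_j)·cross = 4669.7500 → first moment M = |Σ|/6 = 778.2917
R_c = M/A = 778.2917/150.2500 = 5.1800 mm
θ = 126° = 2.199115 rad
V = θ·R_c·A = 2.199115·5.1800·150.2500 = 1711.553 mm³

Volume = 1711.553 mm³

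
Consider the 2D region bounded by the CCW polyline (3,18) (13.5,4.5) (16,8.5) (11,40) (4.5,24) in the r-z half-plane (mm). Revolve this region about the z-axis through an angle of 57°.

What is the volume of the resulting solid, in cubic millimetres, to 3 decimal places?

Volume = 2254.862 mm³

Profile (r,z), 5 vertices: (3,18) (13.5,4.5) (16,8.5) (11,40) (4.5,24)
edge 0: (3,18)→(13.5,4.5)  cross = 3·4.5 − 13.5·18 = -229.5000; (r_i+r_j)·cross = 16.5·-229.5000 = -3786.7500
edge 1: (13.5,4.5)→(16,8.5)  cross = 13.5·8.5 − 16·4.5 = 42.7500; (r_i+r_j)·cross = 29.5·42.7500 = 1261.1250
edge 2: (16,8.5)→(11,40)  cross = 16·40 − 11·8.5 = 546.5000; (r_i+r_j)·cross = 27·546.5000 = 14755.5000
edge 3: (11,40)→(4.5,24)  cross = 11·24 − 4.5·40 = 84.0000; (r_i+r_j)·cross = 15.5·84.0000 = 1302.0000
edge 4: (4.5,24)→(3,18)  cross = 4.5·18 − 3·24 = 9.0000; (r_i+r_j)·cross = 7.5·9.0000 = 67.5000
Σcross = 452.7500 → A = |Σcross|/2 = 226.3750 mm²
Σ(r_i+r_j)·cross = 13599.3750 → first moment M = |Σ|/6 = 2266.5625
R_c = M/A = 2266.5625/226.3750 = 10.0124 mm
θ = 57° = 0.994838 rad
V = θ·R_c·A = 0.994838·10.0124·226.3750 = 2254.862 mm³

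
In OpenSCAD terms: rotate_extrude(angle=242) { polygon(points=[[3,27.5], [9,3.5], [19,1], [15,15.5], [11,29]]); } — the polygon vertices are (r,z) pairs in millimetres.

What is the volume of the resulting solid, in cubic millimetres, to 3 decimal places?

Volume = 10519.117 mm³

Profile (r,z), 5 vertices: (3,27.5) (9,3.5) (19,1) (15,15.5) (11,29)
edge 0: (3,27.5)→(9,3.5)  cross = 3·3.5 − 9·27.5 = -237.0000; (r_i+r_j)·cross = 12·-237.0000 = -2844.0000
edge 1: (9,3.5)→(19,1)  cross = 9·1 − 19·3.5 = -57.5000; (r_i+r_j)·cross = 28·-57.5000 = -1610.0000
edge 2: (19,1)→(15,15.5)  cross = 19·15.5 − 15·1 = 279.5000; (r_i+r_j)·cross = 34·279.5000 = 9503.0000
edge 3: (15,15.5)→(11,29)  cross = 15·29 − 11·15.5 = 264.5000; (r_i+r_j)·cross = 26·264.5000 = 6877.0000
edge 4: (11,29)→(3,27.5)  cross = 11·27.5 − 3·29 = 215.5000; (r_i+r_j)·cross = 14·215.5000 = 3017.0000
Σcross = 465.0000 → A = |Σcross|/2 = 232.5000 mm²
Σ(r_i+r_j)·cross = 14943.0000 → first moment M = |Σ|/6 = 2490.5000
R_c = M/A = 2490.5000/232.5000 = 10.7118 mm
θ = 242° = 4.223697 rad
V = θ·R_c·A = 4.223697·10.7118·232.5000 = 10519.117 mm³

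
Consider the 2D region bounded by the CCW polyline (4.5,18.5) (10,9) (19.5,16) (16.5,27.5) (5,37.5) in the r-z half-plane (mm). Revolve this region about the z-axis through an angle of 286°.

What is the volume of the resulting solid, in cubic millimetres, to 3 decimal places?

Volume = 14035.664 mm³

Profile (r,z), 5 vertices: (4.5,18.5) (10,9) (19.5,16) (16.5,27.5) (5,37.5)
edge 0: (4.5,18.5)→(10,9)  cross = 4.5·9 − 10·18.5 = -144.5000; (r_i+r_j)·cross = 14.5·-144.5000 = -2095.2500
edge 1: (10,9)→(19.5,16)  cross = 10·16 − 19.5·9 = -15.5000; (r_i+r_j)·cross = 29.5·-15.5000 = -457.2500
edge 2: (19.5,16)→(16.5,27.5)  cross = 19.5·27.5 − 16.5·16 = 272.2500; (r_i+r_j)·cross = 36·272.2500 = 9801.0000
edge 3: (16.5,27.5)→(5,37.5)  cross = 16.5·37.5 − 5·27.5 = 481.2500; (r_i+r_j)·cross = 21.5·481.2500 = 10346.8750
edge 4: (5,37.5)→(4.5,18.5)  cross = 5·18.5 − 4.5·37.5 = -76.2500; (r_i+r_j)·cross = 9.5·-76.2500 = -724.3750
Σcross = 517.2500 → A = |Σcross|/2 = 258.6250 mm²
Σ(r_i+r_j)·cross = 16871.0000 → first moment M = |Σ|/6 = 2811.8333
R_c = M/A = 2811.8333/258.6250 = 10.8722 mm
θ = 286° = 4.991642 rad
V = θ·R_c·A = 4.991642·10.8722·258.6250 = 14035.664 mm³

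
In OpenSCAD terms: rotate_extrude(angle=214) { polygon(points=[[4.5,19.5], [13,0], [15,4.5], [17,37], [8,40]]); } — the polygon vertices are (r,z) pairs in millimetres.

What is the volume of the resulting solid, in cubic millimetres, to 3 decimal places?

Volume = 13579.076 mm³

Profile (r,z), 5 vertices: (4.5,19.5) (13,0) (15,4.5) (17,37) (8,40)
edge 0: (4.5,19.5)→(13,0)  cross = 4.5·0 − 13·19.5 = -253.5000; (r_i+r_j)·cross = 17.5·-253.5000 = -4436.2500
edge 1: (13,0)→(15,4.5)  cross = 13·4.5 − 15·0 = 58.5000; (r_i+r_j)·cross = 28·58.5000 = 1638.0000
edge 2: (15,4.5)→(17,37)  cross = 15·37 − 17·4.5 = 478.5000; (r_i+r_j)·cross = 32·478.5000 = 15312.0000
edge 3: (17,37)→(8,40)  cross = 17·40 − 8·37 = 384.0000; (r_i+r_j)·cross = 25·384.0000 = 9600.0000
edge 4: (8,40)→(4.5,19.5)  cross = 8·19.5 − 4.5·40 = -24.0000; (r_i+r_j)·cross = 12.5·-24.0000 = -300.0000
Σcross = 643.5000 → A = |Σcross|/2 = 321.7500 mm²
Σ(r_i+r_j)·cross = 21813.7500 → first moment M = |Σ|/6 = 3635.6250
R_c = M/A = 3635.6250/321.7500 = 11.2995 mm
θ = 214° = 3.735005 rad
V = θ·R_c·A = 3.735005·11.2995·321.7500 = 13579.076 mm³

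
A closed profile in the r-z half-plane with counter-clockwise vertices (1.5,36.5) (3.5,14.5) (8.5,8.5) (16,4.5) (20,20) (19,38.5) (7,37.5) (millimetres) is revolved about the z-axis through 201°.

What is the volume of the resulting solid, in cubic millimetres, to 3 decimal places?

Volume = 19092.752 mm³

Profile (r,z), 7 vertices: (1.5,36.5) (3.5,14.5) (8.5,8.5) (16,4.5) (20,20) (19,38.5) (7,37.5)
edge 0: (1.5,36.5)→(3.5,14.5)  cross = 1.5·14.5 − 3.5·36.5 = -106.0000; (r_i+r_j)·cross = 5·-106.0000 = -530.0000
edge 1: (3.5,14.5)→(8.5,8.5)  cross = 3.5·8.5 − 8.5·14.5 = -93.5000; (r_i+r_j)·cross = 12·-93.5000 = -1122.0000
edge 2: (8.5,8.5)→(16,4.5)  cross = 8.5·4.5 − 16·8.5 = -97.7500; (r_i+r_j)·cross = 24.5·-97.7500 = -2394.8750
edge 3: (16,4.5)→(20,20)  cross = 16·20 − 20·4.5 = 230.0000; (r_i+r_j)·cross = 36·230.0000 = 8280.0000
edge 4: (20,20)→(19,38.5)  cross = 20·38.5 − 19·20 = 390.0000; (r_i+r_j)·cross = 39·390.0000 = 15210.0000
edge 5: (19,38.5)→(7,37.5)  cross = 19·37.5 − 7·38.5 = 443.0000; (r_i+r_j)·cross = 26·443.0000 = 11518.0000
edge 6: (7,37.5)→(1.5,36.5)  cross = 7·36.5 − 1.5·37.5 = 199.2500; (r_i+r_j)·cross = 8.5·199.2500 = 1693.6250
Σcross = 965.0000 → A = |Σcross|/2 = 482.5000 mm²
Σ(r_i+r_j)·cross = 32654.7500 → first moment M = |Σ|/6 = 5442.4583
R_c = M/A = 5442.4583/482.5000 = 11.2797 mm
θ = 201° = 3.508112 rad
V = θ·R_c·A = 3.508112·11.2797·482.5000 = 19092.752 mm³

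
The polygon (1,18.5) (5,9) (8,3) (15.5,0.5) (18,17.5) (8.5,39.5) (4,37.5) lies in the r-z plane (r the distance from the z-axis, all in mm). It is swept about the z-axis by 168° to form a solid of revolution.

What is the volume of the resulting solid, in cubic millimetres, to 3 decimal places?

Volume = 11550.790 mm³

Profile (r,z), 7 vertices: (1,18.5) (5,9) (8,3) (15.5,0.5) (18,17.5) (8.5,39.5) (4,37.5)
edge 0: (1,18.5)→(5,9)  cross = 1·9 − 5·18.5 = -83.5000; (r_i+r_j)·cross = 6·-83.5000 = -501.0000
edge 1: (5,9)→(8,3)  cross = 5·3 − 8·9 = -57.0000; (r_i+r_j)·cross = 13·-57.0000 = -741.0000
edge 2: (8,3)→(15.5,0.5)  cross = 8·0.5 − 15.5·3 = -42.5000; (r_i+r_j)·cross = 23.5·-42.5000 = -998.7500
edge 3: (15.5,0.5)→(18,17.5)  cross = 15.5·17.5 − 18·0.5 = 262.2500; (r_i+r_j)·cross = 33.5·262.2500 = 8785.3750
edge 4: (18,17.5)→(8.5,39.5)  cross = 18·39.5 − 8.5·17.5 = 562.2500; (r_i+r_j)·cross = 26.5·562.2500 = 14899.6250
edge 5: (8.5,39.5)→(4,37.5)  cross = 8.5·37.5 − 4·39.5 = 160.7500; (r_i+r_j)·cross = 12.5·160.7500 = 2009.3750
edge 6: (4,37.5)→(1,18.5)  cross = 4·18.5 − 1·37.5 = 36.5000; (r_i+r_j)·cross = 5·36.5000 = 182.5000
Σcross = 838.7500 → A = |Σcross|/2 = 419.3750 mm²
Σ(r_i+r_j)·cross = 23636.1250 → first moment M = |Σ|/6 = 3939.3542
R_c = M/A = 3939.3542/419.3750 = 9.3934 mm
θ = 168° = 2.932153 rad
V = θ·R_c·A = 2.932153·9.3934·419.3750 = 11550.790 mm³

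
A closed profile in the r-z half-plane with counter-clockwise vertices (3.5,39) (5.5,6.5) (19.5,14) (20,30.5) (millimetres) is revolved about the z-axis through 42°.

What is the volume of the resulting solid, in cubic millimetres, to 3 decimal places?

Profile (r,z), 4 vertices: (3.5,39) (5.5,6.5) (19.5,14) (20,30.5)
edge 0: (3.5,39)→(5.5,6.5)  cross = 3.5·6.5 − 5.5·39 = -191.7500; (r_i+r_j)·cross = 9·-191.7500 = -1725.7500
edge 1: (5.5,6.5)→(19.5,14)  cross = 5.5·14 − 19.5·6.5 = -49.7500; (r_i+r_j)·cross = 25·-49.7500 = -1243.7500
edge 2: (19.5,14)→(20,30.5)  cross = 19.5·30.5 − 20·14 = 314.7500; (r_i+r_j)·cross = 39.5·314.7500 = 12432.6250
edge 3: (20,30.5)→(3.5,39)  cross = 20·39 − 3.5·30.5 = 673.2500; (r_i+r_j)·cross = 23.5·673.2500 = 15821.3750
Σcross = 746.5000 → A = |Σcross|/2 = 373.2500 mm²
Σ(r_i+r_j)·cross = 25284.5000 → first moment M = |Σ|/6 = 4214.0833
R_c = M/A = 4214.0833/373.2500 = 11.2902 mm
θ = 42° = 0.733038 rad
V = θ·R_c·A = 0.733038·11.2902·373.2500 = 3089.084 mm³

Volume = 3089.084 mm³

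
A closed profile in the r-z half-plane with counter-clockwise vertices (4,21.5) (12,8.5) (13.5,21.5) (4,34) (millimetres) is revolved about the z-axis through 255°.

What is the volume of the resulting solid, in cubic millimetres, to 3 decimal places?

Volume = 4596.254 mm³

Profile (r,z), 4 vertices: (4,21.5) (12,8.5) (13.5,21.5) (4,34)
edge 0: (4,21.5)→(12,8.5)  cross = 4·8.5 − 12·21.5 = -224.0000; (r_i+r_j)·cross = 16·-224.0000 = -3584.0000
edge 1: (12,8.5)→(13.5,21.5)  cross = 12·21.5 − 13.5·8.5 = 143.2500; (r_i+r_j)·cross = 25.5·143.2500 = 3652.8750
edge 2: (13.5,21.5)→(4,34)  cross = 13.5·34 − 4·21.5 = 373.0000; (r_i+r_j)·cross = 17.5·373.0000 = 6527.5000
edge 3: (4,34)→(4,21.5)  cross = 4·21.5 − 4·34 = -50.0000; (r_i+r_j)·cross = 8·-50.0000 = -400.0000
Σcross = 242.2500 → A = |Σcross|/2 = 121.1250 mm²
Σ(r_i+r_j)·cross = 6196.3750 → first moment M = |Σ|/6 = 1032.7292
R_c = M/A = 1032.7292/121.1250 = 8.5261 mm
θ = 255° = 4.450590 rad
V = θ·R_c·A = 4.450590·8.5261·121.1250 = 4596.254 mm³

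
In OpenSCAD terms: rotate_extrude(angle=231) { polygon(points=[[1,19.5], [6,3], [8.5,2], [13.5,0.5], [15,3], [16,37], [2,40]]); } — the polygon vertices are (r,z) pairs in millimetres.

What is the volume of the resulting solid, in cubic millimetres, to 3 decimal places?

Profile (r,z), 7 vertices: (1,19.5) (6,3) (8.5,2) (13.5,0.5) (15,3) (16,37) (2,40)
edge 0: (1,19.5)→(6,3)  cross = 1·3 − 6·19.5 = -114.0000; (r_i+r_j)·cross = 7·-114.0000 = -798.0000
edge 1: (6,3)→(8.5,2)  cross = 6·2 − 8.5·3 = -13.5000; (r_i+r_j)·cross = 14.5·-13.5000 = -195.7500
edge 2: (8.5,2)→(13.5,0.5)  cross = 8.5·0.5 − 13.5·2 = -22.7500; (r_i+r_j)·cross = 22·-22.7500 = -500.5000
edge 3: (13.5,0.5)→(15,3)  cross = 13.5·3 − 15·0.5 = 33.0000; (r_i+r_j)·cross = 28.5·33.0000 = 940.5000
edge 4: (15,3)→(16,37)  cross = 15·37 − 16·3 = 507.0000; (r_i+r_j)·cross = 31·507.0000 = 15717.0000
edge 5: (16,37)→(2,40)  cross = 16·40 − 2·37 = 566.0000; (r_i+r_j)·cross = 18·566.0000 = 10188.0000
edge 6: (2,40)→(1,19.5)  cross = 2·19.5 − 1·40 = -1.0000; (r_i+r_j)·cross = 3·-1.0000 = -3.0000
Σcross = 954.7500 → A = |Σcross|/2 = 477.3750 mm²
Σ(r_i+r_j)·cross = 25348.2500 → first moment M = |Σ|/6 = 4224.7083
R_c = M/A = 4224.7083/477.3750 = 8.8499 mm
θ = 231° = 4.031711 rad
V = θ·R_c·A = 4.031711·8.8499·477.3750 = 17032.801 mm³

Volume = 17032.801 mm³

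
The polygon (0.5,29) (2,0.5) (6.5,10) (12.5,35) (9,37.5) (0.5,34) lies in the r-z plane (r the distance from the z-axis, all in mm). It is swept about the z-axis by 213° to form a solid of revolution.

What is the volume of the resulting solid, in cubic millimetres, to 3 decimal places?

Profile (r,z), 6 vertices: (0.5,29) (2,0.5) (6.5,10) (12.5,35) (9,37.5) (0.5,34)
edge 0: (0.5,29)→(2,0.5)  cross = 0.5·0.5 − 2·29 = -57.7500; (r_i+r_j)·cross = 2.5·-57.7500 = -144.3750
edge 1: (2,0.5)→(6.5,10)  cross = 2·10 − 6.5·0.5 = 16.7500; (r_i+r_j)·cross = 8.5·16.7500 = 142.3750
edge 2: (6.5,10)→(12.5,35)  cross = 6.5·35 − 12.5·10 = 102.5000; (r_i+r_j)·cross = 19·102.5000 = 1947.5000
edge 3: (12.5,35)→(9,37.5)  cross = 12.5·37.5 − 9·35 = 153.7500; (r_i+r_j)·cross = 21.5·153.7500 = 3305.6250
edge 4: (9,37.5)→(0.5,34)  cross = 9·34 − 0.5·37.5 = 287.2500; (r_i+r_j)·cross = 9.5·287.2500 = 2728.8750
edge 5: (0.5,34)→(0.5,29)  cross = 0.5·29 − 0.5·34 = -2.5000; (r_i+r_j)·cross = 1·-2.5000 = -2.5000
Σcross = 500.0000 → A = |Σcross|/2 = 250.0000 mm²
Σ(r_i+r_j)·cross = 7977.5000 → first moment M = |Σ|/6 = 1329.5833
R_c = M/A = 1329.5833/250.0000 = 5.3183 mm
θ = 213° = 3.717551 rad
V = θ·R_c·A = 3.717551·5.3183·250.0000 = 4942.794 mm³

Volume = 4942.794 mm³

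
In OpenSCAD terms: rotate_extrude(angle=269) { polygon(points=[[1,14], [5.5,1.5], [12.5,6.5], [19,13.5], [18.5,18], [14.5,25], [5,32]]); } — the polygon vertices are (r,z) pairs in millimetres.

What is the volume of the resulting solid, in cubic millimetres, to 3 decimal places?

Profile (r,z), 7 vertices: (1,14) (5.5,1.5) (12.5,6.5) (19,13.5) (18.5,18) (14.5,25) (5,32)
edge 0: (1,14)→(5.5,1.5)  cross = 1·1.5 − 5.5·14 = -75.5000; (r_i+r_j)·cross = 6.5·-75.5000 = -490.7500
edge 1: (5.5,1.5)→(12.5,6.5)  cross = 5.5·6.5 − 12.5·1.5 = 17.0000; (r_i+r_j)·cross = 18·17.0000 = 306.0000
edge 2: (12.5,6.5)→(19,13.5)  cross = 12.5·13.5 − 19·6.5 = 45.2500; (r_i+r_j)·cross = 31.5·45.2500 = 1425.3750
edge 3: (19,13.5)→(18.5,18)  cross = 19·18 − 18.5·13.5 = 92.2500; (r_i+r_j)·cross = 37.5·92.2500 = 3459.3750
edge 4: (18.5,18)→(14.5,25)  cross = 18.5·25 − 14.5·18 = 201.5000; (r_i+r_j)·cross = 33·201.5000 = 6649.5000
edge 5: (14.5,25)→(5,32)  cross = 14.5·32 − 5·25 = 339.0000; (r_i+r_j)·cross = 19.5·339.0000 = 6610.5000
edge 6: (5,32)→(1,14)  cross = 5·14 − 1·32 = 38.0000; (r_i+r_j)·cross = 6·38.0000 = 228.0000
Σcross = 657.5000 → A = |Σcross|/2 = 328.7500 mm²
Σ(r_i+r_j)·cross = 18188.0000 → first moment M = |Σ|/6 = 3031.3333
R_c = M/A = 3031.3333/328.7500 = 9.2208 mm
θ = 269° = 4.694936 rad
V = θ·R_c·A = 4.694936·9.2208·328.7500 = 14231.915 mm³

Volume = 14231.915 mm³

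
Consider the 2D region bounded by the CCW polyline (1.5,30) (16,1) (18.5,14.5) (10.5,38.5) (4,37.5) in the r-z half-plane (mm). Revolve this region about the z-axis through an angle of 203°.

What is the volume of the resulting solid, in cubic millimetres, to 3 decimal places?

Volume = 11254.398 mm³

Profile (r,z), 5 vertices: (1.5,30) (16,1) (18.5,14.5) (10.5,38.5) (4,37.5)
edge 0: (1.5,30)→(16,1)  cross = 1.5·1 − 16·30 = -478.5000; (r_i+r_j)·cross = 17.5·-478.5000 = -8373.7500
edge 1: (16,1)→(18.5,14.5)  cross = 16·14.5 − 18.5·1 = 213.5000; (r_i+r_j)·cross = 34.5·213.5000 = 7365.7500
edge 2: (18.5,14.5)→(10.5,38.5)  cross = 18.5·38.5 − 10.5·14.5 = 560.0000; (r_i+r_j)·cross = 29·560.0000 = 16240.0000
edge 3: (10.5,38.5)→(4,37.5)  cross = 10.5·37.5 − 4·38.5 = 239.7500; (r_i+r_j)·cross = 14.5·239.7500 = 3476.3750
edge 4: (4,37.5)→(1.5,30)  cross = 4·30 − 1.5·37.5 = 63.7500; (r_i+r_j)·cross = 5.5·63.7500 = 350.6250
Σcross = 598.5000 → A = |Σcross|/2 = 299.2500 mm²
Σ(r_i+r_j)·cross = 19059.0000 → first moment M = |Σ|/6 = 3176.5000
R_c = M/A = 3176.5000/299.2500 = 10.6149 mm
θ = 203° = 3.543018 rad
V = θ·R_c·A = 3.543018·10.6149·299.2500 = 11254.398 mm³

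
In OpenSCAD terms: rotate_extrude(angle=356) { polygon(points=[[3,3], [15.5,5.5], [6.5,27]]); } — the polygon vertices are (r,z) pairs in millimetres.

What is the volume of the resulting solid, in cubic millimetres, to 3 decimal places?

Volume = 7540.186 mm³

Profile (r,z), 3 vertices: (3,3) (15.5,5.5) (6.5,27)
edge 0: (3,3)→(15.5,5.5)  cross = 3·5.5 − 15.5·3 = -30.0000; (r_i+r_j)·cross = 18.5·-30.0000 = -555.0000
edge 1: (15.5,5.5)→(6.5,27)  cross = 15.5·27 − 6.5·5.5 = 382.7500; (r_i+r_j)·cross = 22·382.7500 = 8420.5000
edge 2: (6.5,27)→(3,3)  cross = 6.5·3 − 3·27 = -61.5000; (r_i+r_j)·cross = 9.5·-61.5000 = -584.2500
Σcross = 291.2500 → A = |Σcross|/2 = 145.6250 mm²
Σ(r_i+r_j)·cross = 7281.2500 → first moment M = |Σ|/6 = 1213.5417
R_c = M/A = 1213.5417/145.6250 = 8.3333 mm
θ = 356° = 6.213372 rad
V = θ·R_c·A = 6.213372·8.3333·145.6250 = 7540.186 mm³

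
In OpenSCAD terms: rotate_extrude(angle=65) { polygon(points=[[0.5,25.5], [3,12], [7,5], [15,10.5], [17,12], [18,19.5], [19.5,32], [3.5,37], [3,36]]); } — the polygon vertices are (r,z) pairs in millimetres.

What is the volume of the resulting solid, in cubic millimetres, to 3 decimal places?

Volume = 4685.738 mm³

Profile (r,z), 9 vertices: (0.5,25.5) (3,12) (7,5) (15,10.5) (17,12) (18,19.5) (19.5,32) (3.5,37) (3,36)
edge 0: (0.5,25.5)→(3,12)  cross = 0.5·12 − 3·25.5 = -70.5000; (r_i+r_j)·cross = 3.5·-70.5000 = -246.7500
edge 1: (3,12)→(7,5)  cross = 3·5 − 7·12 = -69.0000; (r_i+r_j)·cross = 10·-69.0000 = -690.0000
edge 2: (7,5)→(15,10.5)  cross = 7·10.5 − 15·5 = -1.5000; (r_i+r_j)·cross = 22·-1.5000 = -33.0000
edge 3: (15,10.5)→(17,12)  cross = 15·12 − 17·10.5 = 1.5000; (r_i+r_j)·cross = 32·1.5000 = 48.0000
edge 4: (17,12)→(18,19.5)  cross = 17·19.5 − 18·12 = 115.5000; (r_i+r_j)·cross = 35·115.5000 = 4042.5000
edge 5: (18,19.5)→(19.5,32)  cross = 18·32 − 19.5·19.5 = 195.7500; (r_i+r_j)·cross = 37.5·195.7500 = 7340.6250
edge 6: (19.5,32)→(3.5,37)  cross = 19.5·37 − 3.5·32 = 609.5000; (r_i+r_j)·cross = 23·609.5000 = 14018.5000
edge 7: (3.5,37)→(3,36)  cross = 3.5·36 − 3·37 = 15.0000; (r_i+r_j)·cross = 6.5·15.0000 = 97.5000
edge 8: (3,36)→(0.5,25.5)  cross = 3·25.5 − 0.5·36 = 58.5000; (r_i+r_j)·cross = 3.5·58.5000 = 204.7500
Σcross = 854.7500 → A = |Σcross|/2 = 427.3750 mm²
Σ(r_i+r_j)·cross = 24782.1250 → first moment M = |Σ|/6 = 4130.3542
R_c = M/A = 4130.3542/427.3750 = 9.6645 mm
θ = 65° = 1.134464 rad
V = θ·R_c·A = 1.134464·9.6645·427.3750 = 4685.738 mm³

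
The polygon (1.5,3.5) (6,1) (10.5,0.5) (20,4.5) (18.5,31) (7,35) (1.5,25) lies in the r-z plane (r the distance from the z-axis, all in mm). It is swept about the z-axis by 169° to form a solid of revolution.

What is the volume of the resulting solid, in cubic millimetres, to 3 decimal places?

Volume = 16445.654 mm³

Profile (r,z), 7 vertices: (1.5,3.5) (6,1) (10.5,0.5) (20,4.5) (18.5,31) (7,35) (1.5,25)
edge 0: (1.5,3.5)→(6,1)  cross = 1.5·1 − 6·3.5 = -19.5000; (r_i+r_j)·cross = 7.5·-19.5000 = -146.2500
edge 1: (6,1)→(10.5,0.5)  cross = 6·0.5 − 10.5·1 = -7.5000; (r_i+r_j)·cross = 16.5·-7.5000 = -123.7500
edge 2: (10.5,0.5)→(20,4.5)  cross = 10.5·4.5 − 20·0.5 = 37.2500; (r_i+r_j)·cross = 30.5·37.2500 = 1136.1250
edge 3: (20,4.5)→(18.5,31)  cross = 20·31 − 18.5·4.5 = 536.7500; (r_i+r_j)·cross = 38.5·536.7500 = 20664.8750
edge 4: (18.5,31)→(7,35)  cross = 18.5·35 − 7·31 = 430.5000; (r_i+r_j)·cross = 25.5·430.5000 = 10977.7500
edge 5: (7,35)→(1.5,25)  cross = 7·25 − 1.5·35 = 122.5000; (r_i+r_j)·cross = 8.5·122.5000 = 1041.2500
edge 6: (1.5,25)→(1.5,3.5)  cross = 1.5·3.5 − 1.5·25 = -32.2500; (r_i+r_j)·cross = 3·-32.2500 = -96.7500
Σcross = 1067.7500 → A = |Σcross|/2 = 533.8750 mm²
Σ(r_i+r_j)·cross = 33453.2500 → first moment M = |Σ|/6 = 5575.5417
R_c = M/A = 5575.5417/533.8750 = 10.4435 mm
θ = 169° = 2.949606 rad
V = θ·R_c·A = 2.949606·10.4435·533.8750 = 16445.654 mm³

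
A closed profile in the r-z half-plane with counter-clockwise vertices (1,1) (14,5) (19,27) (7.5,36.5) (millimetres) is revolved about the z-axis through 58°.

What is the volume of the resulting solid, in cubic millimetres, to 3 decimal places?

Volume = 3706.503 mm³

Profile (r,z), 4 vertices: (1,1) (14,5) (19,27) (7.5,36.5)
edge 0: (1,1)→(14,5)  cross = 1·5 − 14·1 = -9.0000; (r_i+r_j)·cross = 15·-9.0000 = -135.0000
edge 1: (14,5)→(19,27)  cross = 14·27 − 19·5 = 283.0000; (r_i+r_j)·cross = 33·283.0000 = 9339.0000
edge 2: (19,27)→(7.5,36.5)  cross = 19·36.5 − 7.5·27 = 491.0000; (r_i+r_j)·cross = 26.5·491.0000 = 13011.5000
edge 3: (7.5,36.5)→(1,1)  cross = 7.5·1 − 1·36.5 = -29.0000; (r_i+r_j)·cross = 8.5·-29.0000 = -246.5000
Σcross = 736.0000 → A = |Σcross|/2 = 368.0000 mm²
Σ(r_i+r_j)·cross = 21969.0000 → first moment M = |Σ|/6 = 3661.5000
R_c = M/A = 3661.5000/368.0000 = 9.9497 mm
θ = 58° = 1.012291 rad
V = θ·R_c·A = 1.012291·9.9497·368.0000 = 3706.503 mm³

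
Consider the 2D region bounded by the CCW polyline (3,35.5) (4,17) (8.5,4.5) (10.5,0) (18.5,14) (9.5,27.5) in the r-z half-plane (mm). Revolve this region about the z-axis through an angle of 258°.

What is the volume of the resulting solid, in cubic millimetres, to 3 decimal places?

Profile (r,z), 6 vertices: (3,35.5) (4,17) (8.5,4.5) (10.5,0) (18.5,14) (9.5,27.5)
edge 0: (3,35.5)→(4,17)  cross = 3·17 − 4·35.5 = -91.0000; (r_i+r_j)·cross = 7·-91.0000 = -637.0000
edge 1: (4,17)→(8.5,4.5)  cross = 4·4.5 − 8.5·17 = -126.5000; (r_i+r_j)·cross = 12.5·-126.5000 = -1581.2500
edge 2: (8.5,4.5)→(10.5,0)  cross = 8.5·0 − 10.5·4.5 = -47.2500; (r_i+r_j)·cross = 19·-47.2500 = -897.7500
edge 3: (10.5,0)→(18.5,14)  cross = 10.5·14 − 18.5·0 = 147.0000; (r_i+r_j)·cross = 29·147.0000 = 4263.0000
edge 4: (18.5,14)→(9.5,27.5)  cross = 18.5·27.5 − 9.5·14 = 375.7500; (r_i+r_j)·cross = 28·375.7500 = 10521.0000
edge 5: (9.5,27.5)→(3,35.5)  cross = 9.5·35.5 − 3·27.5 = 254.7500; (r_i+r_j)·cross = 12.5·254.7500 = 3184.3750
Σcross = 512.7500 → A = |Σcross|/2 = 256.3750 mm²
Σ(r_i+r_j)·cross = 14852.3750 → first moment M = |Σ|/6 = 2475.3958
R_c = M/A = 2475.3958/256.3750 = 9.6554 mm
θ = 258° = 4.502949 rad
V = θ·R_c·A = 4.502949·9.6554·256.3750 = 11146.582 mm³

Volume = 11146.582 mm³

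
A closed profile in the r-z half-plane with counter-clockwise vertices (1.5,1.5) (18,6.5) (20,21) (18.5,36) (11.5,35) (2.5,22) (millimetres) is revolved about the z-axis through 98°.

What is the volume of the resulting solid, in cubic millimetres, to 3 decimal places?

Volume = 8852.970 mm³

Profile (r,z), 6 vertices: (1.5,1.5) (18,6.5) (20,21) (18.5,36) (11.5,35) (2.5,22)
edge 0: (1.5,1.5)→(18,6.5)  cross = 1.5·6.5 − 18·1.5 = -17.2500; (r_i+r_j)·cross = 19.5·-17.2500 = -336.3750
edge 1: (18,6.5)→(20,21)  cross = 18·21 − 20·6.5 = 248.0000; (r_i+r_j)·cross = 38·248.0000 = 9424.0000
edge 2: (20,21)→(18.5,36)  cross = 20·36 − 18.5·21 = 331.5000; (r_i+r_j)·cross = 38.5·331.5000 = 12762.7500
edge 3: (18.5,36)→(11.5,35)  cross = 18.5·35 − 11.5·36 = 233.5000; (r_i+r_j)·cross = 30·233.5000 = 7005.0000
edge 4: (11.5,35)→(2.5,22)  cross = 11.5·22 − 2.5·35 = 165.5000; (r_i+r_j)·cross = 14·165.5000 = 2317.0000
edge 5: (2.5,22)→(1.5,1.5)  cross = 2.5·1.5 − 1.5·22 = -29.2500; (r_i+r_j)·cross = 4·-29.2500 = -117.0000
Σcross = 932.0000 → A = |Σcross|/2 = 466.0000 mm²
Σ(r_i+r_j)·cross = 31055.3750 → first moment M = |Σ|/6 = 5175.8958
R_c = M/A = 5175.8958/466.0000 = 11.1071 mm
θ = 98° = 1.710423 rad
V = θ·R_c·A = 1.710423·11.1071·466.0000 = 8852.970 mm³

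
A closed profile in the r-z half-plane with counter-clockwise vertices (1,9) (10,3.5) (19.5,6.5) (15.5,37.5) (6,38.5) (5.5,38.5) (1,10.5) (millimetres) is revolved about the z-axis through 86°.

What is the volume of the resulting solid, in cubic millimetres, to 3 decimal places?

Volume = 7343.873 mm³

Profile (r,z), 7 vertices: (1,9) (10,3.5) (19.5,6.5) (15.5,37.5) (6,38.5) (5.5,38.5) (1,10.5)
edge 0: (1,9)→(10,3.5)  cross = 1·3.5 − 10·9 = -86.5000; (r_i+r_j)·cross = 11·-86.5000 = -951.5000
edge 1: (10,3.5)→(19.5,6.5)  cross = 10·6.5 − 19.5·3.5 = -3.2500; (r_i+r_j)·cross = 29.5·-3.2500 = -95.8750
edge 2: (19.5,6.5)→(15.5,37.5)  cross = 19.5·37.5 − 15.5·6.5 = 630.5000; (r_i+r_j)·cross = 35·630.5000 = 22067.5000
edge 3: (15.5,37.5)→(6,38.5)  cross = 15.5·38.5 − 6·37.5 = 371.7500; (r_i+r_j)·cross = 21.5·371.7500 = 7992.6250
edge 4: (6,38.5)→(5.5,38.5)  cross = 6·38.5 − 5.5·38.5 = 19.2500; (r_i+r_j)·cross = 11.5·19.2500 = 221.3750
edge 5: (5.5,38.5)→(1,10.5)  cross = 5.5·10.5 − 1·38.5 = 19.2500; (r_i+r_j)·cross = 6.5·19.2500 = 125.1250
edge 6: (1,10.5)→(1,9)  cross = 1·9 − 1·10.5 = -1.5000; (r_i+r_j)·cross = 2·-1.5000 = -3.0000
Σcross = 949.5000 → A = |Σcross|/2 = 474.7500 mm²
Σ(r_i+r_j)·cross = 29356.2500 → first moment M = |Σ|/6 = 4892.7083
R_c = M/A = 4892.7083/474.7500 = 10.3059 mm
θ = 86° = 1.500983 rad
V = θ·R_c·A = 1.500983·10.3059·474.7500 = 7343.873 mm³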